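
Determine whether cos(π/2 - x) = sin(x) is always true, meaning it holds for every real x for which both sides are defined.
Claim: cos(π/2 - x) = sin(x).
Reasoning: Use cos(u - v) = cos(u)cos(v) + sin(u)sin(v) with u = π/2, v = x: cos(π/2)cos(x) + sin(π/2)sin(x) = 0·cos(x) + 1·sin(x) = sin(x).
So the two sides agree for every real x for which both sides are defined.

Conclusion: Yes, this is an identity.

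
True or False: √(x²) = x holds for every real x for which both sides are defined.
Claim: √(x²) = x.
Test a specific point where both sides are defined: x = -2.
LHS = √(x²) ≈ 2.0000
RHS = x ≈ -2.0000
Since 2.0000 ≠ -2.0000, the equation fails at this point, so it cannot hold for every real x for which both sides are defined.
√(x²) = |x|, which differs from x whenever x < 0 (both sides are defined for every real x).

Conclusion: False.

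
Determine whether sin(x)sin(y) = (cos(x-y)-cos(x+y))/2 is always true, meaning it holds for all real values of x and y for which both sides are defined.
Claim: sin(x)sin(y) = (cos(x-y)-cos(x+y))/2.
Reasoning: cos(x-y) = cos(x)cos(y) + sin(x)sin(y) and cos(x+y) = cos(x)cos(y) - sin(x)sin(y). Subtracting, cos(x-y) - cos(x+y) = 2sin(x)sin(y); divide by 2.
So the two sides agree for all real values of x and y for which both sides are defined.

Conclusion: Yes, this is an identity.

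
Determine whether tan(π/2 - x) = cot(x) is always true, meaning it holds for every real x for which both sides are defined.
Yes, this is an identity.

Claim: tan(π/2 - x) = cot(x).
Reasoning: tan(π/2 - x) = sin(π/2 - x)/cos(π/2 - x) = cos(x)/sin(x) = cot(x), using the cofunction identities sin(π/2 - x) = cos(x) and cos(π/2 - x) = sin(x).
So the two sides agree for every real x for which both sides are defined.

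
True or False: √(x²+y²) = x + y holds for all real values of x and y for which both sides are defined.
False.

Claim: √(x²+y²) = x + y.
Test a specific point where both sides are defined: x = 2, y = -1.
LHS = √(x²+y²) ≈ 2.2361
RHS = x + y ≈ 1.0000
Since 2.2361 ≠ 1.0000, the equation fails at this point, so it cannot hold for all real values of x and y for which both sides are defined.
(x+y)² = x² + 2xy + y², not x² + y², so the square root does not split this way.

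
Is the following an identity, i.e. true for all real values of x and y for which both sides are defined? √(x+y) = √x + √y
No, this is NOT an identity.

Claim: √(x+y) = √x + √y.
Test a specific point where both sides are defined: x = 5, y = 3.
LHS = √(x+y) ≈ 2.8284
RHS = √x + √y ≈ 3.9681
Since 2.8284 ≠ 3.9681, the equation fails at this point, so it cannot hold for all real values of x and y for which both sides are defined.
Squaring the right side gives x + 2√(xy) + y, not x + y.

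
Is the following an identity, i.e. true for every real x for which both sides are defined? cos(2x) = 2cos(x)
No, this is NOT an identity.

Claim: cos(2x) = 2cos(x).
Test a specific point where both sides are defined: x = 2π/3.
LHS = cos(2x) ≈ -0.5000
RHS = 2cos(x) ≈ -1.0000
Since -0.5000 ≠ -1.0000, the equation fails at this point, so it cannot hold for every real x for which both sides are defined.
The correct double-angle formula is cos(2x) = cos²x - sin²x.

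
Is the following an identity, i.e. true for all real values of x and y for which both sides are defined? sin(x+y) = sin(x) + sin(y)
Claim: sin(x+y) = sin(x) + sin(y).
Test a specific point where both sides are defined: x = π/3, y = 2π/3.
LHS = sin(x+y) ≈ 0.0000
RHS = sin(x) + sin(y) ≈ 1.7321
Since 0.0000 ≠ 1.7321, the equation fails at this point, so it cannot hold for all real values of x and y for which both sides are defined.
The correct expansion is sin(x+y) = sin(x)cos(y) + cos(x)sin(y); sine is not additive.

Conclusion: No, this is NOT an identity.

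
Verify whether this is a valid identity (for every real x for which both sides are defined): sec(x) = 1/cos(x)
Claim: sec(x) = 1/cos(x).
Reasoning: sec(x) is by definition the reciprocal of cos(x), wherever cos(x) ≠ 0.
So the two sides agree for every real x for which both sides are defined.

Conclusion: Yes, this is an identity.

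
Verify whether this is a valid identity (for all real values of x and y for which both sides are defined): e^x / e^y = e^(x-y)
Yes, this is an identity.

Claim: e^x / e^y = e^(x-y).
Reasoning: 1/e^y = e^(-y), so e^x / e^y = e^x · e^(-y) = e^(x + (-y)) = e^(x-y) by the product rule for exponents.
So the two sides agree for all real values of x and y for which both sides are defined.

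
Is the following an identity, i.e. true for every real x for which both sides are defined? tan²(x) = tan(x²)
No, this is NOT an identity.

Claim: tan²(x) = tan(x²).
Test a specific point where both sides are defined: x = π/4.
LHS = tan²(x) ≈ 1.0000
RHS = tan(x²) ≈ 0.7092
Since 1.0000 ≠ 0.7092, the equation fails at this point, so it cannot hold for every real x for which both sides are defined.
tan²(x) means (tan x)², squaring the output; tan(x²) squares the input. These are different functions.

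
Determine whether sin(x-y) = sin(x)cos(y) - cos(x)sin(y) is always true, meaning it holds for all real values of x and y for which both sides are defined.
Claim: sin(x-y) = sin(x)cos(y) - cos(x)sin(y).
Reasoning: Replace y by -y in sin(x+y) = sin(x)cos(y) + cos(x)sin(y) and use cos(-y) = cos(y), sin(-y) = -sin(y): sin(x-y) = sin(x)cos(y) - cos(x)sin(y).
So the two sides agree for all real values of x and y for which both sides are defined.

Conclusion: Yes, this is an identity.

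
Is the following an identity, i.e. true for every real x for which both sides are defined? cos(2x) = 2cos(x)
No, this is NOT an identity.

Claim: cos(2x) = 2cos(x).
Test a specific point where both sides are defined: x = -π/4.
LHS = cos(2x) ≈ 0.0000
RHS = 2cos(x) ≈ 1.4142
Since 0.0000 ≠ 1.4142, the equation fails at this point, so it cannot hold for every real x for which both sides are defined.
The correct double-angle formula is cos(2x) = cos²x - sin²x.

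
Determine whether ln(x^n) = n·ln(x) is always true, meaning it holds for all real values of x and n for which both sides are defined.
Claim: ln(x^n) = n·ln(x).
Reasoning: The right side requires x > 0. For x > 0, x^n = (e^(ln x))^n = e^(n·ln x), so taking ln of both sides gives ln(x^n) = n·ln(x).
So the two sides agree for all real values of x and n for which both sides are defined.

Conclusion: Yes, this is an identity.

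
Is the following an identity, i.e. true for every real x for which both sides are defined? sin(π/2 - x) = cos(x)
Yes, this is an identity.

Claim: sin(π/2 - x) = cos(x).
Reasoning: Use sin(u - v) = sin(u)cos(v) - cos(u)sin(v) with u = π/2, v = x: sin(π/2)cos(x) - cos(π/2)sin(x) = 1·cos(x) - 0·sin(x) = cos(x).
So the two sides agree for every real x for which both sides are defined.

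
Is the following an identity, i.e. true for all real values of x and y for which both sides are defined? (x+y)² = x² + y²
No, this is NOT an identity.

Claim: (x+y)² = x² + y².
Test a specific point where both sides are defined: x = -1, y = 2.
LHS = (x+y)² ≈ 1.0000
RHS = x² + y² ≈ 5.0000
Since 1.0000 ≠ 5.0000, the equation fails at this point, so it cannot hold for all real values of x and y for which both sides are defined.
The correct expansion is (x+y)² = x² + 2xy + y²; the cross term 2xy is missing.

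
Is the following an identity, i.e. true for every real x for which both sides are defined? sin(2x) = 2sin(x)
Claim: sin(2x) = 2sin(x).
Test a specific point where both sides are defined: x = -π/2.
LHS = sin(2x) ≈ 0.0000
RHS = 2sin(x) ≈ -2.0000
Since 0.0000 ≠ -2.0000, the equation fails at this point, so it cannot hold for every real x for which both sides are defined.
The correct double-angle formula is sin(2x) = 2sin(x)cos(x).

Conclusion: No, this is NOT an identity.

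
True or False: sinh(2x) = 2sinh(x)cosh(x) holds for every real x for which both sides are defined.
True.

Claim: sinh(2x) = 2sinh(x)cosh(x).
Reasoning: 2sinh(x)cosh(x) = 2 · (e^x - e^-x)/2 · (e^x + e^-x)/2 = (e^(2x) - e^(-2x))/2 = sinh(2x).
So the two sides agree for every real x for which both sides are defined.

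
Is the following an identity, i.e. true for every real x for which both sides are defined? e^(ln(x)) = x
Yes, this is an identity.

Claim: e^(ln(x)) = x.
Reasoning: For x > 0, ln(x) is by definition the exponent p such that e^p = x. Raising e to that exponent therefore returns x: e^(ln x) = x.
So the two sides agree for every real x for which both sides are defined.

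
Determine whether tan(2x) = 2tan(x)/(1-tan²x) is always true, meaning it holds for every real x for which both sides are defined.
Claim: tan(2x) = 2tan(x)/(1-tan²x).
Reasoning: tan(2x) = sin(2x)/cos(2x) = 2sin(x)cos(x) / (cos²x - sin²x). Divide numerator and denominator by cos²x: 2tan(x) / (1 - tan²x).
So the two sides agree for every real x for which both sides are defined.

Conclusion: Yes, this is an identity.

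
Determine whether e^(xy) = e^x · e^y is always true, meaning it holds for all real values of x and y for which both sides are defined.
No, this is NOT an identity.

Claim: e^(xy) = e^x · e^y.
Test a specific point where both sides are defined: x = 1, y = 2.
LHS = e^(xy) ≈ 7.3891
RHS = e^x · e^y ≈ 20.0855
Since 7.3891 ≠ 20.0855, the equation fails at this point, so it cannot hold for all real values of x and y for which both sides are defined.
e^x · e^y = e^(x+y), not e^(xy).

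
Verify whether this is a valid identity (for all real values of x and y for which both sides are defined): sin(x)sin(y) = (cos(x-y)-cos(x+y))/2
Yes, this is an identity.

Claim: sin(x)sin(y) = (cos(x-y)-cos(x+y))/2.
Reasoning: cos(x-y) = cos(x)cos(y) + sin(x)sin(y) and cos(x+y) = cos(x)cos(y) - sin(x)sin(y). Subtracting, cos(x-y) - cos(x+y) = 2sin(x)sin(y); divide by 2.
So the two sides agree for all real values of x and y for which both sides are defined.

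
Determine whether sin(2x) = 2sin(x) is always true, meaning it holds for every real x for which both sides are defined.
Claim: sin(2x) = 2sin(x).
Test a specific point where both sides are defined: x = π/3.
LHS = sin(2x) ≈ 0.8660
RHS = 2sin(x) ≈ 1.7321
Since 0.8660 ≠ 1.7321, the equation fails at this point, so it cannot hold for every real x for which both sides are defined.
The correct double-angle formula is sin(2x) = 2sin(x)cos(x).

Conclusion: No, this is NOT an identity.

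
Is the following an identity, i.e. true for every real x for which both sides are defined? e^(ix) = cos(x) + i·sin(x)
Claim: e^(ix) = cos(x) + i·sin(x).
Reasoning: Euler's formula. Expand e^(ix) = Σ (ix)^k / k!. Since i² = -1, the even-k terms are Σ (-1)^m x^(2m)/(2m)! = cos(x) and the odd-k terms are i · Σ (-1)^m x^(2m+1)/(2m+1)! = i·sin(x).
So the two sides agree for every real x for which both sides are defined.

Conclusion: Yes, this is an identity.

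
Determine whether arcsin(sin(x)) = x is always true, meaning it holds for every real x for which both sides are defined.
No, this is NOT an identity.

Claim: arcsin(sin(x)) = x.
Test a specific point where both sides are defined: x = 3π/4.
LHS = arcsin(sin(x)) ≈ 0.7854
RHS = x ≈ 2.3562
Since 0.7854 ≠ 2.3562, the equation fails at this point, so it cannot hold for every real x for which both sides are defined.
arcsin only returns values in [-π/2, π/2], so arcsin(sin(x)) = x holds only for x in that interval, not for all real x.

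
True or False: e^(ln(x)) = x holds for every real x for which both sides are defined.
True.

Claim: e^(ln(x)) = x.
Reasoning: For x > 0, ln(x) is by definition the exponent p such that e^p = x. Raising e to that exponent therefore returns x: e^(ln x) = x.
So the two sides agree for every real x for which both sides are defined.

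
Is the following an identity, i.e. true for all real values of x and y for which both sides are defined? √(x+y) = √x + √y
No, this is NOT an identity.

Claim: √(x+y) = √x + √y.
Test a specific point where both sides are defined: x = 4, y = 4.
LHS = √(x+y) ≈ 2.8284
RHS = √x + √y ≈ 4.0000
Since 2.8284 ≠ 4.0000, the equation fails at this point, so it cannot hold for all real values of x and y for which both sides are defined.
Squaring the right side gives x + 2√(xy) + y, not x + y.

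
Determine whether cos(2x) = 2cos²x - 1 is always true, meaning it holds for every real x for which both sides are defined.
Claim: cos(2x) = 2cos²x - 1.
Reasoning: cos(2x) = cos²x - sin²x. Replace sin²x by 1 - cos²x: cos²x - (1 - cos²x) = 2cos²x - 1.
So the two sides agree for every real x for which both sides are defined.

Conclusion: Yes, this is an identity.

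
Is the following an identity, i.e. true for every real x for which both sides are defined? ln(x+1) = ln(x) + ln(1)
Claim: ln(x+1) = ln(x) + ln(1).
Test a specific point where both sides are defined: x = 1/2.
LHS = ln(x+1) ≈ 0.4055
RHS = ln(x) + ln(1) ≈ -0.6931
Since 0.4055 ≠ -0.6931, the equation fails at this point, so it cannot hold for every real x for which both sides are defined.
ln(1) = 0, so the right side is just ln(x), which differs from ln(x+1).

Conclusion: No, this is NOT an identity.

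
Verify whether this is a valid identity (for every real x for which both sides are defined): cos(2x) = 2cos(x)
No, this is NOT an identity.

Claim: cos(2x) = 2cos(x).
Test a specific point where both sides are defined: x = -π/3.
LHS = cos(2x) ≈ -0.5000
RHS = 2cos(x) ≈ 1.0000
Since -0.5000 ≠ 1.0000, the equation fails at this point, so it cannot hold for every real x for which both sides are defined.
The correct double-angle formula is cos(2x) = cos²x - sin²x.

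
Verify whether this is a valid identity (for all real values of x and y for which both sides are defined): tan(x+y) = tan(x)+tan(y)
No, this is NOT an identity.

Claim: tan(x+y) = tan(x)+tan(y).
Test a specific point where both sides are defined: x = π/4, y = -π/3.
LHS = tan(x+y) ≈ -0.2679
RHS = tan(x)+tan(y) ≈ -0.7321
Since -0.2679 ≠ -0.7321, the equation fails at this point, so it cannot hold for all real values of x and y for which both sides are defined.
The correct formula is tan(x+y) = (tan(x) + tan(y))/(1 - tan(x)tan(y)).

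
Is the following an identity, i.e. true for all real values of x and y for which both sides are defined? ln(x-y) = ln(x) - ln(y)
Claim: ln(x-y) = ln(x) - ln(y).
Test a specific point where both sides are defined: x = 3/2, y = 1/2.
LHS = ln(x-y) ≈ 0.0000
RHS = ln(x) - ln(y) ≈ 1.0986
Since 0.0000 ≠ 1.0986, the equation fails at this point, so it cannot hold for all real values of x and y for which both sides are defined.
ln(x) - ln(y) = ln(x/y), not ln(x-y).

Conclusion: No, this is NOT an identity.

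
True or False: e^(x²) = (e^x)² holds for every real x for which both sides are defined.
Claim: e^(x²) = (e^x)².
Test a specific point where both sides are defined: x = 1/2.
LHS = e^(x²) ≈ 1.2840
RHS = (e^x)² ≈ 2.7183
Since 1.2840 ≠ 2.7183, the equation fails at this point, so it cannot hold for every real x for which both sides are defined.
(e^x)² = e^(2x), and 2x ≠ x² in general.

Conclusion: False.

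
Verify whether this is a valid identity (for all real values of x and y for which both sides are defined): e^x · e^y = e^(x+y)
Claim: e^x · e^y = e^(x+y).
Reasoning: This is the law of exponents for a common base: multiplying powers adds exponents. E.g. from the series, (Σ x^j/j!)(Σ y^k/k!) = Σ_m (Σ_{j+k=m} x^j y^k/(j!k!)) = Σ_m (x+y)^m/m! by the binomial theorem.
So the two sides agree for all real values of x and y for which both sides are defined.

Conclusion: Yes, this is an identity.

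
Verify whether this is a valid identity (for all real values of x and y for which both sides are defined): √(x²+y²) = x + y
No, this is NOT an identity.

Claim: √(x²+y²) = x + y.
Test a specific point where both sides are defined: x = 1, y = 3/2.
LHS = √(x²+y²) ≈ 1.8028
RHS = x + y ≈ 2.5000
Since 1.8028 ≠ 2.5000, the equation fails at this point, so it cannot hold for all real values of x and y for which both sides are defined.
(x+y)² = x² + 2xy + y², not x² + y², so the square root does not split this way.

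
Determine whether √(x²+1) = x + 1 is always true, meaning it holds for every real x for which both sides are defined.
Claim: √(x²+1) = x + 1.
Test a specific point where both sides are defined: x = 4.
LHS = √(x²+1) ≈ 4.1231
RHS = x + 1 ≈ 5.0000
Since 4.1231 ≠ 5.0000, the equation fails at this point, so it cannot hold for every real x for which both sides are defined.
(x+1)² = x² + 2x + 1 ≠ x² + 1 unless x = 0.

Conclusion: No, this is NOT an identity.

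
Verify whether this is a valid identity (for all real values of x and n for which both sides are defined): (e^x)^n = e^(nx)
Yes, this is an identity.

Claim: (e^x)^n = e^(nx).
Reasoning: e^x is a positive real number, and for a positive base B and real exponent n, B^n = e^(n·ln B). With B = e^x, ln B = x, so (e^x)^n = e^(n·x).
So the two sides agree for all real values of x and n for which both sides are defined.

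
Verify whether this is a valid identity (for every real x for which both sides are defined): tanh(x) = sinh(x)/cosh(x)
Yes, this is an identity.

Claim: tanh(x) = sinh(x)/cosh(x).
Reasoning: tanh(x) is defined as sinh(x)/cosh(x) = (e^x - e^-x)/(e^x + e^-x); cosh(x) ≥ 1 is never zero, so this holds for every real x.
So the two sides agree for every real x for which both sides are defined.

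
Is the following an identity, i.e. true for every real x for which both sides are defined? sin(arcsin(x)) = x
Claim: sin(arcsin(x)) = x.
Reasoning: For -1 ≤ x ≤ 1 (where arcsin is defined), arcsin(x) is by definition an angle whose sine equals x. Taking the sine of that angle returns x. (Note the other order, arcsin(sin x) = x, is NOT an identity.)
So the two sides agree for every real x for which both sides are defined.

Conclusion: Yes, this is an identity.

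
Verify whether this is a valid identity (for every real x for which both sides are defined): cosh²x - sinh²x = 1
Yes, this is an identity.

Claim: cosh²x - sinh²x = 1.
Reasoning: With cosh(x) = (e^x + e^-x)/2 and sinh(x) = (e^x - e^-x)/2: cosh²x = (e^(2x) + 2 + e^(-2x))/4 and sinh²x = (e^(2x) - 2 + e^(-2x))/4. Subtracting leaves 4/4 = 1.
So the two sides agree for every real x for which both sides are defined.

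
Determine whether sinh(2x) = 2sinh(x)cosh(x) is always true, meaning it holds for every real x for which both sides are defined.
Claim: sinh(2x) = 2sinh(x)cosh(x).
Reasoning: 2sinh(x)cosh(x) = 2 · (e^x - e^-x)/2 · (e^x + e^-x)/2 = (e^(2x) - e^(-2x))/2 = sinh(2x).
So the two sides agree for every real x for which both sides are defined.

Conclusion: Yes, this is an identity.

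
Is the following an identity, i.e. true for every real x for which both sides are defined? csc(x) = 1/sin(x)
Claim: csc(x) = 1/sin(x).
Reasoning: csc(x) is by definition the reciprocal of sin(x), wherever sin(x) ≠ 0.
So the two sides agree for every real x for which both sides are defined.

Conclusion: Yes, this is an identity.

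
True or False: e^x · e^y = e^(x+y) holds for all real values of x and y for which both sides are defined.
True.

Claim: e^x · e^y = e^(x+y).
Reasoning: This is the law of exponents for a common base: multiplying powers adds exponents. E.g. from the series, (Σ x^j/j!)(Σ y^k/k!) = Σ_m (Σ_{j+k=m} x^j y^k/(j!k!)) = Σ_m (x+y)^m/m! by the binomial theorem.
So the two sides agree for all real values of x and y for which both sides are defined.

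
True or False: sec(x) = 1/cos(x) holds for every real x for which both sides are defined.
Claim: sec(x) = 1/cos(x).
Reasoning: sec(x) is by definition the reciprocal of cos(x), wherever cos(x) ≠ 0.
So the two sides agree for every real x for which both sides are defined.

Conclusion: True.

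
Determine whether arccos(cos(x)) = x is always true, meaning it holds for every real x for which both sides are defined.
Claim: arccos(cos(x)) = x.
Test a specific point where both sides are defined: x = -π/3.
LHS = arccos(cos(x)) ≈ 1.0472
RHS = x ≈ -1.0472
Since 1.0472 ≠ -1.0472, the equation fails at this point, so it cannot hold for every real x for which both sides are defined.
arccos only returns values in [0, π], so arccos(cos(x)) = x holds only for x in that interval, not for all real x.

Conclusion: No, this is NOT an identity.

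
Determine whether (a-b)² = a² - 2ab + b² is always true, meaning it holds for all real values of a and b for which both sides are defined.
Claim: (a-b)² = a² - 2ab + b².
Reasoning: Expand: (a-b)² = (a-b)(a-b) = a·a - a·b - b·a + b·b = a² - 2ab + b².
So the two sides agree for all real values of a and b for which both sides are defined.

Conclusion: Yes, this is an identity.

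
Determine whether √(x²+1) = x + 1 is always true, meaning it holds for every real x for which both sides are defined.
No, this is NOT an identity.

Claim: √(x²+1) = x + 1.
Test a specific point where both sides are defined: x = -3.
LHS = √(x²+1) ≈ 3.1623
RHS = x + 1 ≈ -2.0000
Since 3.1623 ≠ -2.0000, the equation fails at this point, so it cannot hold for every real x for which both sides are defined.
(x+1)² = x² + 2x + 1 ≠ x² + 1 unless x = 0.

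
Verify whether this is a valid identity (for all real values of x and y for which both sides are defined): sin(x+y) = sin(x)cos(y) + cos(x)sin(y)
Yes, this is an identity.

Claim: sin(x+y) = sin(x)cos(y) + cos(x)sin(y).
Reasoning: By Euler's formula e^(i(x+y)) = e^(ix)·e^(iy) = (cos x + i·sin x)(cos y + i·sin y). The imaginary part of the left side is sin(x+y); the imaginary part of the product is sin(x)cos(y) + cos(x)sin(y).
So the two sides agree for all real values of x and y for which both sides are defined.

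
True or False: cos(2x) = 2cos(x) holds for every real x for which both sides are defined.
False.

Claim: cos(2x) = 2cos(x).
Test a specific point where both sides are defined: x = -π/3.
LHS = cos(2x) ≈ -0.5000
RHS = 2cos(x) ≈ 1.0000
Since -0.5000 ≠ 1.0000, the equation fails at this point, so it cannot hold for every real x for which both sides are defined.
The correct double-angle formula is cos(2x) = cos²x - sin²x.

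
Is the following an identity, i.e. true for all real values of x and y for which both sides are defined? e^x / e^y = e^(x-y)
Claim: e^x / e^y = e^(x-y).
Reasoning: 1/e^y = e^(-y), so e^x / e^y = e^x · e^(-y) = e^(x + (-y)) = e^(x-y) by the product rule for exponents.
So the two sides agree for all real values of x and y for which both sides are defined.

Conclusion: Yes, this is an identity.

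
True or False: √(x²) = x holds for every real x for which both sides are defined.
False.

Claim: √(x²) = x.
Test a specific point where both sides are defined: x = -3.
LHS = √(x²) ≈ 3.0000
RHS = x ≈ -3.0000
Since 3.0000 ≠ -3.0000, the equation fails at this point, so it cannot hold for every real x for which both sides are defined.
√(x²) = |x|, which differs from x whenever x < 0 (both sides are defined for every real x).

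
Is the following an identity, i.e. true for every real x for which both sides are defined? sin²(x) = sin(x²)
Claim: sin²(x) = sin(x²).
Test a specific point where both sides are defined: x = -π/3.
LHS = sin²(x) ≈ 0.7500
RHS = sin(x²) ≈ 0.8897
Since 0.7500 ≠ 0.8897, the equation fails at this point, so it cannot hold for every real x for which both sides are defined.
sin²(x) means (sin x)², squaring the output; sin(x²) squares the input. These are different functions.

Conclusion: No, this is NOT an identity.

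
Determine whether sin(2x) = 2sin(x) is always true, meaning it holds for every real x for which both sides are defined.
Claim: sin(2x) = 2sin(x).
Test a specific point where both sides are defined: x = π/6.
LHS = sin(2x) ≈ 0.8660
RHS = 2sin(x) ≈ 1.0000
Since 0.8660 ≠ 1.0000, the equation fails at this point, so it cannot hold for every real x for which both sides are defined.
The correct double-angle formula is sin(2x) = 2sin(x)cos(x).

Conclusion: No, this is NOT an identity.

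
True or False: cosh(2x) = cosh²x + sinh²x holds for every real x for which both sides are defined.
Claim: cosh(2x) = cosh²x + sinh²x.
Reasoning: cosh²x = (e^(2x) + 2 + e^(-2x))/4 and sinh²x = (e^(2x) - 2 + e^(-2x))/4. Adding gives (2e^(2x) + 2e^(-2x))/4 = (e^(2x) + e^(-2x))/2 = cosh(2x).
So the two sides agree for every real x for which both sides are defined.

Conclusion: True.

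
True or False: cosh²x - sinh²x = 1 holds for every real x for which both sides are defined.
Claim: cosh²x - sinh²x = 1.
Reasoning: With cosh(x) = (e^x + e^-x)/2 and sinh(x) = (e^x - e^-x)/2: cosh²x = (e^(2x) + 2 + e^(-2x))/4 and sinh²x = (e^(2x) - 2 + e^(-2x))/4. Subtracting leaves 4/4 = 1.
So the two sides agree for every real x for which both sides are defined.

Conclusion: True.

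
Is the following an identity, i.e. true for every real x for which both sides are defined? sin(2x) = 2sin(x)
Claim: sin(2x) = 2sin(x).
Test a specific point where both sides are defined: x = -π/3.
LHS = sin(2x) ≈ -0.8660
RHS = 2sin(x) ≈ -1.7321
Since -0.8660 ≠ -1.7321, the equation fails at this point, so it cannot hold for every real x for which both sides are defined.
The correct double-angle formula is sin(2x) = 2sin(x)cos(x).

Conclusion: No, this is NOT an identity.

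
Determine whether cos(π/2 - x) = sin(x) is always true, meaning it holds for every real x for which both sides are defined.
Yes, this is an identity.

Claim: cos(π/2 - x) = sin(x).
Reasoning: Use cos(u - v) = cos(u)cos(v) + sin(u)sin(v) with u = π/2, v = x: cos(π/2)cos(x) + sin(π/2)sin(x) = 0·cos(x) + 1·sin(x) = sin(x).
So the two sides agree for every real x for which both sides are defined.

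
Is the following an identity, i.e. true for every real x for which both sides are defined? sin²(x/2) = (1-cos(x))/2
Claim: sin²(x/2) = (1-cos(x))/2.
Reasoning: Use cos(2θ) = 1 - 2sin²θ with θ = x/2: cos(x) = 1 - 2sin²(x/2). Solving for sin²(x/2) gives (1 - cos(x))/2.
So the two sides agree for every real x for which both sides are defined.

Conclusion: Yes, this is an identity.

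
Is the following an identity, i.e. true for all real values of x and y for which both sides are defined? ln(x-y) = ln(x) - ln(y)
No, this is NOT an identity.

Claim: ln(x-y) = ln(x) - ln(y).
Test a specific point where both sides are defined: x = 4, y = 1/2.
LHS = ln(x-y) ≈ 1.2528
RHS = ln(x) - ln(y) ≈ 2.0794
Since 1.2528 ≠ 2.0794, the equation fails at this point, so it cannot hold for all real values of x and y for which both sides are defined.
ln(x) - ln(y) = ln(x/y), not ln(x-y).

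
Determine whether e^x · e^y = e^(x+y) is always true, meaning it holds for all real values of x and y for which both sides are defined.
Yes, this is an identity.

Claim: e^x · e^y = e^(x+y).
Reasoning: This is the law of exponents for a common base: multiplying powers adds exponents. E.g. from the series, (Σ x^j/j!)(Σ y^k/k!) = Σ_m (Σ_{j+k=m} x^j y^k/(j!k!)) = Σ_m (x+y)^m/m! by the binomial theorem.
So the two sides agree for all real values of x and y for which both sides are defined.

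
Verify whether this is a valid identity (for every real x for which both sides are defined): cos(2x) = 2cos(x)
No, this is NOT an identity.

Claim: cos(2x) = 2cos(x).
Test a specific point where both sides are defined: x = π/2.
LHS = cos(2x) ≈ -1.0000
RHS = 2cos(x) ≈ 0.0000
Since -1.0000 ≠ 0.0000, the equation fails at this point, so it cannot hold for every real x for which both sides are defined.
The correct double-angle formula is cos(2x) = cos²x - sin²x.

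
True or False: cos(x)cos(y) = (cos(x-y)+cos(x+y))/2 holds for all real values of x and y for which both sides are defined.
Claim: cos(x)cos(y) = (cos(x-y)+cos(x+y))/2.
Reasoning: cos(x-y) = cos(x)cos(y) + sin(x)sin(y) and cos(x+y) = cos(x)cos(y) - sin(x)sin(y). Adding, cos(x-y) + cos(x+y) = 2cos(x)cos(y); divide by 2.
So the two sides agree for all real values of x and y for which both sides are defined.

Conclusion: True.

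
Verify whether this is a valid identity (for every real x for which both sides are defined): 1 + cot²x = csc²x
Yes, this is an identity.

Claim: 1 + cot²x = csc²x.
Reasoning: Start from sin²x + cos²x = 1 and divide every term by sin²x (allowed wherever cot x and csc x are defined): 1 + cot²x = 1/sin²x = csc²x.
So the two sides agree for every real x for which both sides are defined.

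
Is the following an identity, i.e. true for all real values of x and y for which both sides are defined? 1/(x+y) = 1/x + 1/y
Claim: 1/(x+y) = 1/x + 1/y.
Test a specific point where both sides are defined: x = 1, y = -2.
LHS = 1/(x+y) ≈ -1.0000
RHS = 1/x + 1/y ≈ 0.5000
Since -1.0000 ≠ 0.5000, the equation fails at this point, so it cannot hold for all real values of x and y for which both sides are defined.
1/x + 1/y = (x+y)/(xy), which is not 1/(x+y).

Conclusion: No, this is NOT an identity.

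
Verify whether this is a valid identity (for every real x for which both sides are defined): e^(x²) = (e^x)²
No, this is NOT an identity.

Claim: e^(x²) = (e^x)².
Test a specific point where both sides are defined: x = 1.
LHS = e^(x²) ≈ 2.7183
RHS = (e^x)² ≈ 7.3891
Since 2.7183 ≠ 7.3891, the equation fails at this point, so it cannot hold for every real x for which both sides are defined.
(e^x)² = e^(2x), and 2x ≠ x² in general.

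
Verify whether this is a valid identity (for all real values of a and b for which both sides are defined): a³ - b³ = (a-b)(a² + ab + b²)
Claim: a³ - b³ = (a-b)(a² + ab + b²).
Reasoning: Expand the right side: (a-b)(a² + ab + b²) = a³ + a²b + ab² - a²b - ab² - b³ = a³ - b³ (the middle terms cancel in pairs).
So the two sides agree for all real values of a and b for which both sides are defined.

Conclusion: Yes, this is an identity.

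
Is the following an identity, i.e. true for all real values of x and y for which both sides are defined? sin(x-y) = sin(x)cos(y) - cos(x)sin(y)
Yes, this is an identity.

Claim: sin(x-y) = sin(x)cos(y) - cos(x)sin(y).
Reasoning: Replace y by -y in sin(x+y) = sin(x)cos(y) + cos(x)sin(y) and use cos(-y) = cos(y), sin(-y) = -sin(y): sin(x-y) = sin(x)cos(y) - cos(x)sin(y).
So the two sides agree for all real values of x and y for which both sides are defined.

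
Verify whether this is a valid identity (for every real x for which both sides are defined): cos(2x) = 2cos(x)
No, this is NOT an identity.

Claim: cos(2x) = 2cos(x).
Test a specific point where both sides are defined: x = -π/4.
LHS = cos(2x) ≈ 0.0000
RHS = 2cos(x) ≈ 1.4142
Since 0.0000 ≠ 1.4142, the equation fails at this point, so it cannot hold for every real x for which both sides are defined.
The correct double-angle formula is cos(2x) = cos²x - sin²x.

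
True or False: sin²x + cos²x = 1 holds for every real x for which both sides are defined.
Claim: sin²x + cos²x = 1.
Reasoning: The point (cos x, sin x) lies on the unit circle X² + Y² = 1, so cos²x + sin²x = 1 for every real x.
So the two sides agree for every real x for which both sides are defined.

Conclusion: True.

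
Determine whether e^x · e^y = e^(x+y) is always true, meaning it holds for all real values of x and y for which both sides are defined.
Claim: e^x · e^y = e^(x+y).
Reasoning: This is the law of exponents for a common base: multiplying powers adds exponents. E.g. from the series, (Σ x^j/j!)(Σ y^k/k!) = Σ_m (Σ_{j+k=m} x^j y^k/(j!k!)) = Σ_m (x+y)^m/m! by the binomial theorem.
So the two sides agree for all real values of x and y for which both sides are defined.

Conclusion: Yes, this is an identity.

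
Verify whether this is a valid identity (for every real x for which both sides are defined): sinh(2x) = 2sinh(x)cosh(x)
Claim: sinh(2x) = 2sinh(x)cosh(x).
Reasoning: 2sinh(x)cosh(x) = 2 · (e^x - e^-x)/2 · (e^x + e^-x)/2 = (e^(2x) - e^(-2x))/2 = sinh(2x).
So the two sides agree for every real x for which both sides are defined.

Conclusion: Yes, this is an identity.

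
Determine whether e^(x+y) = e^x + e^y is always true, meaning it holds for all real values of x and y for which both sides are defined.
No, this is NOT an identity.

Claim: e^(x+y) = e^x + e^y.
Test a specific point where both sides are defined: x = 1, y = -1.
LHS = e^(x+y) ≈ 1.0000
RHS = e^x + e^y ≈ 3.0862
Since 1.0000 ≠ 3.0862, the equation fails at this point, so it cannot hold for all real values of x and y for which both sides are defined.
The correct rule is e^(x+y) = e^x · e^y (a product, not a sum).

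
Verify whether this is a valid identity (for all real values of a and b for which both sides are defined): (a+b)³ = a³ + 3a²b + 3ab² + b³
Yes, this is an identity.

Claim: (a+b)³ = a³ + 3a²b + 3ab² + b³.
Reasoning: (a+b)³ = (a+b)(a+b)² = (a+b)(a² + 2ab + b²) = a³ + 2a²b + ab² + a²b + 2ab² + b³ = a³ + 3a²b + 3ab² + b³.
So the two sides agree for all real values of a and b for which both sides are defined.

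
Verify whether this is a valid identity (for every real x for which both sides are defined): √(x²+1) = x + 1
Claim: √(x²+1) = x + 1.
Test a specific point where both sides are defined: x = 3/2.
LHS = √(x²+1) ≈ 1.8028
RHS = x + 1 ≈ 2.5000
Since 1.8028 ≠ 2.5000, the equation fails at this point, so it cannot hold for every real x for which both sides are defined.
(x+1)² = x² + 2x + 1 ≠ x² + 1 unless x = 0.

Conclusion: No, this is NOT an identity.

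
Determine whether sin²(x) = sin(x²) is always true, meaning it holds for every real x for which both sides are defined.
No, this is NOT an identity.

Claim: sin²(x) = sin(x²).
Test a specific point where both sides are defined: x = -π/4.
LHS = sin²(x) ≈ 0.5000
RHS = sin(x²) ≈ 0.5785
Since 0.5000 ≠ 0.5785, the equation fails at this point, so it cannot hold for every real x for which both sides are defined.
sin²(x) means (sin x)², squaring the output; sin(x²) squares the input. These are different functions.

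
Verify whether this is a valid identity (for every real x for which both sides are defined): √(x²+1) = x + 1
No, this is NOT an identity.

Claim: √(x²+1) = x + 1.
Test a specific point where both sides are defined: x = 3/2.
LHS = √(x²+1) ≈ 1.8028
RHS = x + 1 ≈ 2.5000
Since 1.8028 ≠ 2.5000, the equation fails at this point, so it cannot hold for every real x for which both sides are defined.
(x+1)² = x² + 2x + 1 ≠ x² + 1 unless x = 0.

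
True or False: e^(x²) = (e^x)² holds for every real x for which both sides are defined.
False.

Claim: e^(x²) = (e^x)².
Test a specific point where both sides are defined: x = -2.
LHS = e^(x²) ≈ 54.5982
RHS = (e^x)² ≈ 0.0183
Since 54.5982 ≠ 0.0183, the equation fails at this point, so it cannot hold for every real x for which both sides are defined.
(e^x)² = e^(2x), and 2x ≠ x² in general.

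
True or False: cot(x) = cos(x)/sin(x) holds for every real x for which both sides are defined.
Claim: cot(x) = cos(x)/sin(x).
Reasoning: cot(x) is defined as 1/tan(x) = 1/(sin(x)/cos(x)) = cos(x)/sin(x), wherever sin(x) ≠ 0.
So the two sides agree for every real x for which both sides are defined.

Conclusion: True.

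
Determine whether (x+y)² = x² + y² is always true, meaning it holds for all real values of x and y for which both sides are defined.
Claim: (x+y)² = x² + y².
Test a specific point where both sides are defined: x = -2, y = 5.
LHS = (x+y)² ≈ 9.0000
RHS = x² + y² ≈ 29.0000
Since 9.0000 ≠ 29.0000, the equation fails at this point, so it cannot hold for all real values of x and y for which both sides are defined.
The correct expansion is (x+y)² = x² + 2xy + y²; the cross term 2xy is missing.

Conclusion: No, this is NOT an identity.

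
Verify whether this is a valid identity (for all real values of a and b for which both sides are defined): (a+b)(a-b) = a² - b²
Claim: (a+b)(a-b) = a² - b².
Reasoning: Expand: (a+b)(a-b) = a² - ab + ba - b² = a² - b² (the cross terms cancel).
So the two sides agree for all real values of a and b for which both sides are defined.

Conclusion: Yes, this is an identity.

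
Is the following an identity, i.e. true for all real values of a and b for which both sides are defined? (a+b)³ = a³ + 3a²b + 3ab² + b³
Claim: (a+b)³ = a³ + 3a²b + 3ab² + b³.
Reasoning: (a+b)³ = (a+b)(a+b)² = (a+b)(a² + 2ab + b²) = a³ + 2a²b + ab² + a²b + 2ab² + b³ = a³ + 3a²b + 3ab² + b³.
So the two sides agree for all real values of a and b for which both sides are defined.

Conclusion: Yes, this is an identity.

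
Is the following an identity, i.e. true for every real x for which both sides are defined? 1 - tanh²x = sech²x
Claim: 1 - tanh²x = sech²x.
Reasoning: Divide cosh²x - sinh²x = 1 through by cosh²x (never zero): 1 - tanh²x = 1/cosh²x = sech²x.
So the two sides agree for every real x for which both sides are defined.

Conclusion: Yes, this is an identity.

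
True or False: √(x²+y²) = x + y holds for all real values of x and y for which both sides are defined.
Claim: √(x²+y²) = x + y.
Test a specific point where both sides are defined: x = 1, y = 3/2.
LHS = √(x²+y²) ≈ 1.8028
RHS = x + y ≈ 2.5000
Since 1.8028 ≠ 2.5000, the equation fails at this point, so it cannot hold for all real values of x and y for which both sides are defined.
(x+y)² = x² + 2xy + y², not x² + y², so the square root does not split this way.

Conclusion: False.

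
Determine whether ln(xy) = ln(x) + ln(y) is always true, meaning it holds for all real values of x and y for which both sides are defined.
Yes, this is an identity.

Claim: ln(xy) = ln(x) + ln(y).
Reasoning: Both sides are simultaneously defined only when x, y > 0. Write x = e^p, y = e^q (p = ln x, q = ln y). Then xy = e^p · e^q = e^(p+q), so ln(xy) = p + q = ln(x) + ln(y).
So the two sides agree for all real values of x and y for which both sides are defined.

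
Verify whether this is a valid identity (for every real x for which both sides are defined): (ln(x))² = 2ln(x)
Claim: (ln(x))² = 2ln(x).
Test a specific point where both sides are defined: x = 3/2.
LHS = (ln(x))² ≈ 0.1644
RHS = 2ln(x) ≈ 0.8109
Since 0.1644 ≠ 0.8109, the equation fails at this point, so it cannot hold for every real x for which both sides are defined.
2ln(x) equals ln(x²), which is not the same as (ln x)².

Conclusion: No, this is NOT an identity.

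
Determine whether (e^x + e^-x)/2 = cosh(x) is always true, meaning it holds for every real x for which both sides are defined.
Claim: (e^x + e^-x)/2 = cosh(x).
Reasoning: This is exactly the definition of the hyperbolic cosine: cosh(x) := (e^x + e^-x)/2.
So the two sides agree for every real x for which both sides are defined.

Conclusion: Yes, this is an identity.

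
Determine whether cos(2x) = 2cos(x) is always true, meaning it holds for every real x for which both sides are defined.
No, this is NOT an identity.

Claim: cos(2x) = 2cos(x).
Test a specific point where both sides are defined: x = π/6.
LHS = cos(2x) ≈ 0.5000
RHS = 2cos(x) ≈ 1.7321
Since 0.5000 ≠ 1.7321, the equation fails at this point, so it cannot hold for every real x for which both sides are defined.
The correct double-angle formula is cos(2x) = cos²x - sin²x.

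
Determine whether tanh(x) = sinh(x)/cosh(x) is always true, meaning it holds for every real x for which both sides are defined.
Claim: tanh(x) = sinh(x)/cosh(x).
Reasoning: tanh(x) is defined as sinh(x)/cosh(x) = (e^x - e^-x)/(e^x + e^-x); cosh(x) ≥ 1 is never zero, so this holds for every real x.
So the two sides agree for every real x for which both sides are defined.

Conclusion: Yes, this is an identity.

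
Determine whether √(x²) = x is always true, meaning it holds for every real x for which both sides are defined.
Claim: √(x²) = x.
Test a specific point where both sides are defined: x = -2.
LHS = √(x²) ≈ 2.0000
RHS = x ≈ -2.0000
Since 2.0000 ≠ -2.0000, the equation fails at this point, so it cannot hold for every real x for which both sides are defined.
√(x²) = |x|, which differs from x whenever x < 0 (both sides are defined for every real x).

Conclusion: No, this is NOT an identity.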